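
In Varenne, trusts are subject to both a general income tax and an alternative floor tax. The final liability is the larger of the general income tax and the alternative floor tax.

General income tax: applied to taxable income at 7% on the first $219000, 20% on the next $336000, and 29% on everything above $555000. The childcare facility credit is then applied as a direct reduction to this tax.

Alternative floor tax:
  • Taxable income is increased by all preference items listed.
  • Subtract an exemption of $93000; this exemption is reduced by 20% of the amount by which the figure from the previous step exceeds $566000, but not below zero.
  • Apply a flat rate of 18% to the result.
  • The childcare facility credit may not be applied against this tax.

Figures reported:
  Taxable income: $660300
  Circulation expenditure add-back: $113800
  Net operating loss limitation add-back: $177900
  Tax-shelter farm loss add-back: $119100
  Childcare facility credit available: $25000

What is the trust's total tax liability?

$192798

General income tax:
  $219000 × 7% = $15330
  $336000 × 20% = $67200
  $105300 × 29% = $30537
  → $113067
  Less childcare facility credit $25000 → $88067

Alternative floor tax:
  Adjusted income: $660300 + $113800 + $177900 + $119100 = $1071100
  Exemption: 20% × ($1071100 − $566000) = $101020 ≥ $93000, so the exemption is fully phased out
  Base: $1071100 − $0 = $1071100
  $1071100 × 18% = $192798

$192798 > $88067, so the alternative floor tax is the binding amount.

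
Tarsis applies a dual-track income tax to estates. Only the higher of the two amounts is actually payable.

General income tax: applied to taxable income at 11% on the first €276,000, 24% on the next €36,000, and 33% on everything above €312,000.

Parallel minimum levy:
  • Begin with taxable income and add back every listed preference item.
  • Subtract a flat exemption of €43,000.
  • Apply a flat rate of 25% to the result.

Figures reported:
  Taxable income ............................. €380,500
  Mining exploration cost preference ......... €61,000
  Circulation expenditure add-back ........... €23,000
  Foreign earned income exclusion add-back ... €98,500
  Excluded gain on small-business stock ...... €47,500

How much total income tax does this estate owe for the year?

€141,875

Parallel minimum levy:
  Adjusted income: €380,500 + €61,000 + €23,000 + €98,500 + €47,500 = €610,500
  Less exemption €43,000 → base €567,500
  €567,500 × 25% = €141,875

General income tax:
  €276,000 × 11% = €30,360
  €36,000 × 24% = €8,640
  €68,500 × 33% = €22,605
  → €61,605

€141,875 > €61,605, so the parallel minimum levy is the binding amount.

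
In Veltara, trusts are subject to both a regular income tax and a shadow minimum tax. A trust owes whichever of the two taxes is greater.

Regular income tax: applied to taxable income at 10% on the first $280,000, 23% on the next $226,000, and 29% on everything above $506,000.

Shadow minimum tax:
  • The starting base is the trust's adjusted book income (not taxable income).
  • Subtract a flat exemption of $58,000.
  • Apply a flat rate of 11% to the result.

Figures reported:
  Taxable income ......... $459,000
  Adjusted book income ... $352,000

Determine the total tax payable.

$69,170

Regular income tax:
  $280,000 × 10% = $28,000
  $179,000 × 23% = $41,170
  → $69,170

Shadow minimum tax:
  Base (adjusted book income): $352,000
  Less exemption $58,000 → base $294,000
  $294,000 × 11% = $32,340

$69,170 > $32,340, so the regular income tax governs.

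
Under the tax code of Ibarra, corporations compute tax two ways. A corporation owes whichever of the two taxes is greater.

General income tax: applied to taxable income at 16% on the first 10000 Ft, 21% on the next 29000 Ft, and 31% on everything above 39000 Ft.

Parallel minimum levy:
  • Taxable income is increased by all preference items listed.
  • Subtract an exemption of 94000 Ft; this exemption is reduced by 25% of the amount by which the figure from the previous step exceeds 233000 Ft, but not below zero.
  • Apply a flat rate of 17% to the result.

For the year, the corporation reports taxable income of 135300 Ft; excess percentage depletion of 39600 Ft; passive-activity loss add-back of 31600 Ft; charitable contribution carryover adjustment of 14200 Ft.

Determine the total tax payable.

Parallel minimum levy:
  Adjusted income: 135300 Ft + 39600 Ft + 31600 Ft + 14200 Ft = 220700 Ft
  Exemption: 220700 Ft ≤ 233000 Ft, so full 94000 Ft applies
  Base: 220700 Ft − 94000 Ft = 126700 Ft
  126700 Ft × 17% = 21539 Ft

General income tax:
  10000 Ft × 16% = 1600 Ft
  29000 Ft × 21% = 6090 Ft
  96300 Ft × 31% = 29853 Ft
  → 37543 Ft

37543 Ft > 21539 Ft, so the general income tax governs.

37543 Ft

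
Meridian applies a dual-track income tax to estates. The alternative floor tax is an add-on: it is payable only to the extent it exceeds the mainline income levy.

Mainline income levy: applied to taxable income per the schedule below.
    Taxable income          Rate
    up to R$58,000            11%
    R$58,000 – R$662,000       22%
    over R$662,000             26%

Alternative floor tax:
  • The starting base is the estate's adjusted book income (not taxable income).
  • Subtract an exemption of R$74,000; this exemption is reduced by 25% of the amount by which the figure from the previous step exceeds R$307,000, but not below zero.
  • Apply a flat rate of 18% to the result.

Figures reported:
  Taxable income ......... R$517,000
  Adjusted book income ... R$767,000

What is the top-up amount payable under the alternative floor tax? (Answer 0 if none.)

R$30,700

Alternative floor tax:
  Base (adjusted book income): R$767,000
  Exemption: 25% × (R$767,000 − R$307,000) = R$115,000 ≥ R$74,000, so the exemption is fully phased out
  Base: R$767,000 − R$0 = R$767,000
  R$767,000 × 18% = R$138,060

Mainline income levy:
  R$58,000 × 11% = R$6,380
  R$459,000 × 22% = R$100,980
  → R$107,360

Excess of alternative floor tax over mainline income levy: R$138,060 − R$107,360 = R$30,700.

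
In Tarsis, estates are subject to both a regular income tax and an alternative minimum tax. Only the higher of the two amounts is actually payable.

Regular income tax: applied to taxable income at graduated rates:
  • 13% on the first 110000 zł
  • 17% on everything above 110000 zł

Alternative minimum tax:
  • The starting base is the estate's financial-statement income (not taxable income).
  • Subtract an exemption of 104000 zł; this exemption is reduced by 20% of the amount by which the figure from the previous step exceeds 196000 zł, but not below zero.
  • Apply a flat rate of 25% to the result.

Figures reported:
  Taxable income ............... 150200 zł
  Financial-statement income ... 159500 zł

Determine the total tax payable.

21134 zł

Alternative minimum tax:
  Base (financial-statement income): 159500 zł
  Exemption: 159500 zł ≤ 196000 zł, so full 104000 zł applies
  Base: 159500 zł − 104000 zł = 55500 zł
  55500 zł × 25% = 13875 zł

Regular income tax:
  110000 zł × 13% = 14300 zł
  40200 zł × 17% = 6834 zł
  → 21134 zł

21134 zł > 13875 zł, so the regular income tax governs.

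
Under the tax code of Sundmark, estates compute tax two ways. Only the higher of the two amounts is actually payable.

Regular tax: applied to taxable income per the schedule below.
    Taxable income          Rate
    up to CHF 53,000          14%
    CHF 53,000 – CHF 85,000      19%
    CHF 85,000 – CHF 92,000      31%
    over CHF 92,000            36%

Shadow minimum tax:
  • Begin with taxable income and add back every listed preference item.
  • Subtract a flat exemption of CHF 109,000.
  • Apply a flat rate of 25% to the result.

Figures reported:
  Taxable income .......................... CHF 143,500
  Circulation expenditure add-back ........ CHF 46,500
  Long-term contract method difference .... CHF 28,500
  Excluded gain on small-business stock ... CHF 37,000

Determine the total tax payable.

Shadow minimum tax:
  Adjusted income: CHF 143,500 + CHF 46,500 + CHF 28,500 + CHF 37,000 = CHF 255,500
  Less exemption CHF 109,000 → base CHF 146,500
  CHF 146,500 × 25% = CHF 36,625

Regular tax:
  CHF 53,000 × 14% = CHF 7,420
  CHF 32,000 × 19% = CHF 6,080
  CHF 7,000 × 31% = CHF 2,170
  CHF 51,500 × 36% = CHF 18,540
  → CHF 34,210

CHF 36,625 > CHF 34,210, so the shadow minimum tax is the binding amount.

CHF 36,625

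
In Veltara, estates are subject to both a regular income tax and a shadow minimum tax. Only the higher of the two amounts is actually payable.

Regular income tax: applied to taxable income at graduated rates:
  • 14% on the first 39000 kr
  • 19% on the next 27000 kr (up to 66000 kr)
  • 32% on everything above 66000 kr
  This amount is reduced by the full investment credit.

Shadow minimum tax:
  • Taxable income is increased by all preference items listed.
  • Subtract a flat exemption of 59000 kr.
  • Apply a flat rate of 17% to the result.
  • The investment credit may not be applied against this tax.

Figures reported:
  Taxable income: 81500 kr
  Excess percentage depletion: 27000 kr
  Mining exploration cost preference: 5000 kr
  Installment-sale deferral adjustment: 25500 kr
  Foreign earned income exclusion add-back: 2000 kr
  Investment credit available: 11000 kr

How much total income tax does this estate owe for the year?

Regular income tax:
  39000 kr × 14% = 5460 kr
  27000 kr × 19% = 5130 kr
  15500 kr × 32% = 4960 kr
  → 15550 kr
  Less investment credit 11000 kr → 4550 kr

Shadow minimum tax:
  Adjusted income: 81500 kr + 27000 kr + 5000 kr + 25500 kr + 2000 kr = 141000 kr
  Less exemption 59000 kr → base 82000 kr
  82000 kr × 17% = 13940 kr

13940 kr > 4550 kr, so the shadow minimum tax is the binding amount.

13940 kr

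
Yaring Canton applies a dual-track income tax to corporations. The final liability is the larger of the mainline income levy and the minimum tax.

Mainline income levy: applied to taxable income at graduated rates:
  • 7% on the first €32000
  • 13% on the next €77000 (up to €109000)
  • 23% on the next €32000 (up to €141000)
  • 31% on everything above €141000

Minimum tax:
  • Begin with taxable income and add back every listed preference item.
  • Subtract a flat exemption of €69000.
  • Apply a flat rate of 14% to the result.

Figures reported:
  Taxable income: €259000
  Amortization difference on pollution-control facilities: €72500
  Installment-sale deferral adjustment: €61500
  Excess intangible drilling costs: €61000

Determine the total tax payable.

€56190

Mainline income levy:
  €32000 × 7% = €2240
  €77000 × 13% = €10010
  €32000 × 23% = €7360
  €118000 × 31% = €36580
  → €56190

Minimum tax:
  Adjusted income: €259000 + €72500 + €61500 + €61000 = €454000
  Less exemption €69000 → base €385000
  €385000 × 14% = €53900

€56190 > €53900, so the mainline income levy governs.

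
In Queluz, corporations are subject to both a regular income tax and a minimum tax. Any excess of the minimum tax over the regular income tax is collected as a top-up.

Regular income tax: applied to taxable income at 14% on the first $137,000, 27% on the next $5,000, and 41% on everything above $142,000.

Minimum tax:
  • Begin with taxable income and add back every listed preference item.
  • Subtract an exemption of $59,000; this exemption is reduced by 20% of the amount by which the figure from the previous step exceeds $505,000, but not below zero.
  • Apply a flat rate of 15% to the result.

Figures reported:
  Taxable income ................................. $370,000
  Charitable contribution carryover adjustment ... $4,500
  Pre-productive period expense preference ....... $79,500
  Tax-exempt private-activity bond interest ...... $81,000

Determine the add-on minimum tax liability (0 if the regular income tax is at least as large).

$0

Minimum tax:
  Adjusted income: $370,000 + $4,500 + $79,500 + $81,000 = $535,000
  Exemption: $59,000 − 20% × ($535,000 − $505,000) = $59,000 − $6,000 = $53,000
  Base: $535,000 − $53,000 = $482,000
  $482,000 × 15% = $72,300

Regular income tax:
  $137,000 × 14% = $19,180
  $5,000 × 27% = $1,350
  $228,000 × 41% = $93,480
  → $114,010

$72,300 ≤ $114,010, so no add-on is due.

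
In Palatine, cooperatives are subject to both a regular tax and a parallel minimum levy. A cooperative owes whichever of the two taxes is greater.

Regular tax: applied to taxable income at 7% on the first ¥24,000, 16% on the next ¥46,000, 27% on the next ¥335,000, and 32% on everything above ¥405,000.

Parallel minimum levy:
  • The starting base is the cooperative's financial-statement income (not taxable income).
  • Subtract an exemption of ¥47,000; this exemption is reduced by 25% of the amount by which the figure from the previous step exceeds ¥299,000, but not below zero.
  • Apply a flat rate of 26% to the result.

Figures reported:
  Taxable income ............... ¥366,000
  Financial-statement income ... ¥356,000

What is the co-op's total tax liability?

Parallel minimum levy:
  Base (financial-statement income): ¥356,000
  Exemption: ¥47,000 − 25% × (¥356,000 − ¥299,000) = ¥47,000 − ¥14,250 = ¥32,750
  Base: ¥356,000 − ¥32,750 = ¥323,250
  ¥323,250 × 26% = ¥84,045

Regular tax:
  ¥24,000 × 7% = ¥1,680
  ¥46,000 × 16% = ¥7,360
  ¥296,000 × 27% = ¥79,920
  → ¥88,960

¥88,960 > ¥84,045, so the regular tax governs.

¥88,960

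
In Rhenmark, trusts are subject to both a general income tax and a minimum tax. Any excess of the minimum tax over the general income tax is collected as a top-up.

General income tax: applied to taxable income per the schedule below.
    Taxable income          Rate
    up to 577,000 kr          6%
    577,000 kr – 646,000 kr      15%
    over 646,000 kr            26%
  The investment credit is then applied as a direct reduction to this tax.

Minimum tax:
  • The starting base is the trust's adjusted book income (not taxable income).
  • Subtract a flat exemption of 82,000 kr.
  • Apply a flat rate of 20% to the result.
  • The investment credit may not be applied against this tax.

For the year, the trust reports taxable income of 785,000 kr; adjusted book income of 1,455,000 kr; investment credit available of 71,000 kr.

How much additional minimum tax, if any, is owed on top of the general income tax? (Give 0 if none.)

General income tax:
  577,000 kr × 6% = 34,620 kr
  69,000 kr × 15% = 10,350 kr
  139,000 kr × 26% = 36,140 kr
  → 81,110 kr
  Less investment credit 71,000 kr → 10,110 kr

Minimum tax:
  Base (adjusted book income): 1,455,000 kr
  Less exemption 82,000 kr → base 1,373,000 kr
  1,373,000 kr × 20% = 274,600 kr

Excess of minimum tax over general income tax: 274,600 kr − 10,110 kr = 264,490 kr.

264,490 kr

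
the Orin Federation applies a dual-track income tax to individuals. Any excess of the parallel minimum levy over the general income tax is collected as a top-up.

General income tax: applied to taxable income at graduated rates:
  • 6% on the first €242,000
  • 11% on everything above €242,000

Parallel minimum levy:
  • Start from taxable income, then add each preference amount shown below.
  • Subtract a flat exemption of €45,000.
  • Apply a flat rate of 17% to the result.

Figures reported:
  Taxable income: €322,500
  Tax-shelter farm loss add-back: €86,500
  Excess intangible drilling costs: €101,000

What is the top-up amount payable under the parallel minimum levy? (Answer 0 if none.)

€55,675

General income tax:
  €242,000 × 6% = €14,520
  €80,500 × 11% = €8,855
  → €23,375

Parallel minimum levy:
  Adjusted income: €322,500 + €86,500 + €101,000 = €510,000
  Less exemption €45,000 → base €465,000
  €465,000 × 17% = €79,050

Excess of parallel minimum levy over general income tax: €79,050 − €23,375 = €55,675.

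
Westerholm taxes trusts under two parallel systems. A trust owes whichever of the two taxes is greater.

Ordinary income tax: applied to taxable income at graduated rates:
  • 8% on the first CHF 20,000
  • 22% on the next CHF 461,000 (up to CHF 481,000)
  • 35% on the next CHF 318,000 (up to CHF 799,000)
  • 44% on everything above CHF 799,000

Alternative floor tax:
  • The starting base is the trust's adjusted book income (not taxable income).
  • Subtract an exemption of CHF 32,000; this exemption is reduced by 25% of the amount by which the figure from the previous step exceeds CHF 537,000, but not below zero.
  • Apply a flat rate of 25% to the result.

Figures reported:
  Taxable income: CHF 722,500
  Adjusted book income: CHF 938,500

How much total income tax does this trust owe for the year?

CHF 234,625

Ordinary income tax:
  CHF 20,000 × 8% = CHF 1,600
  CHF 461,000 × 22% = CHF 101,420
  CHF 241,500 × 35% = CHF 84,525
  → CHF 187,545

Alternative floor tax:
  Base (adjusted book income): CHF 938,500
  Exemption: 25% × (CHF 938,500 − CHF 537,000) = CHF 100,375 ≥ CHF 32,000, so the exemption is fully phased out
  Base: CHF 938,500 − CHF 0 = CHF 938,500
  CHF 938,500 × 25% = CHF 234,625

CHF 234,625 > CHF 187,545, so the alternative floor tax is the binding amount.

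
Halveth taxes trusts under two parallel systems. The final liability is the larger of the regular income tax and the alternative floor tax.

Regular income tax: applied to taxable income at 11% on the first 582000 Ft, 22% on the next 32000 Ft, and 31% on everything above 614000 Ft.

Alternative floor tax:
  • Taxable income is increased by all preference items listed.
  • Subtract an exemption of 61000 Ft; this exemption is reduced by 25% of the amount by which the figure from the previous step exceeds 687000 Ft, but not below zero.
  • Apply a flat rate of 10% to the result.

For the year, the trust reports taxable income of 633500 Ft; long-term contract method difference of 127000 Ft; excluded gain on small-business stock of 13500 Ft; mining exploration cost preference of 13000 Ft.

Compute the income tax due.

77105 Ft

Regular income tax:
  582000 Ft × 11% = 64020 Ft
  32000 Ft × 22% = 7040 Ft
  19500 Ft × 31% = 6045 Ft
  → 77105 Ft

Alternative floor tax:
  Adjusted income: 633500 Ft + 127000 Ft + 13500 Ft + 13000 Ft = 787000 Ft
  Exemption: 61000 Ft − 25% × (787000 Ft − 687000 Ft) = 61000 Ft − 25000 Ft = 36000 Ft
  Base: 787000 Ft − 36000 Ft = 751000 Ft
  751000 Ft × 10% = 75100 Ft

77105 Ft > 75100 Ft, so the regular income tax governs.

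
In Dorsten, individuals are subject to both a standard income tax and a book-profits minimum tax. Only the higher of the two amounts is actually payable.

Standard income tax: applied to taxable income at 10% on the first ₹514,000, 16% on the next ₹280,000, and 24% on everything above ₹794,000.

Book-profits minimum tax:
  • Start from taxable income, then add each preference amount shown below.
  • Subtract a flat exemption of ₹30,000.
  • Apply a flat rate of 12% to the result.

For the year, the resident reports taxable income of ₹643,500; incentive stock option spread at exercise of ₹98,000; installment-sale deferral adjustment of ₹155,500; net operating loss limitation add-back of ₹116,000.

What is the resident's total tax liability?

₹117,960

Book-profits minimum tax:
  Adjusted income: ₹643,500 + ₹98,000 + ₹155,500 + ₹116,000 = ₹1,013,000
  Less exemption ₹30,000 → base ₹983,000
  ₹983,000 × 12% = ₹117,960

Standard income tax:
  ₹514,000 × 10% = ₹51,400
  ₹129,500 × 16% = ₹20,720
  → ₹72,120

₹117,960 > ₹72,120, so the book-profits minimum tax is the binding amount.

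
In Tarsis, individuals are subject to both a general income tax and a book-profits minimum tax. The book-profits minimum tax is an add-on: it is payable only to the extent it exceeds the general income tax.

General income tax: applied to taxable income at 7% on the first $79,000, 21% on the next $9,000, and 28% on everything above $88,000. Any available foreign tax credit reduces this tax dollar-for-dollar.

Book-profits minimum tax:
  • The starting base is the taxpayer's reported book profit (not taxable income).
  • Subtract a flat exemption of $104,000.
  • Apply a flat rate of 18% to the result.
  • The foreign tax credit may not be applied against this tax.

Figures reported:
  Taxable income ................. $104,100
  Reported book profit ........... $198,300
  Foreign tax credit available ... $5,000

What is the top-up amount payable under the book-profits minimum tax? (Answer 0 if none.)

General income tax:
  $79,000 × 7% = $5,530
  $9,000 × 21% = $1,890
  $16,100 × 28% = $4,508
  → $11,928
  Less foreign tax credit $5,000 → $6,928

Book-profits minimum tax:
  Base (reported book profit): $198,300
  Less exemption $104,000 → base $94,300
  $94,300 × 18% = $16,974

Excess of book-profits minimum tax over general income tax: $16,974 − $6,928 = $10,046.

$10,046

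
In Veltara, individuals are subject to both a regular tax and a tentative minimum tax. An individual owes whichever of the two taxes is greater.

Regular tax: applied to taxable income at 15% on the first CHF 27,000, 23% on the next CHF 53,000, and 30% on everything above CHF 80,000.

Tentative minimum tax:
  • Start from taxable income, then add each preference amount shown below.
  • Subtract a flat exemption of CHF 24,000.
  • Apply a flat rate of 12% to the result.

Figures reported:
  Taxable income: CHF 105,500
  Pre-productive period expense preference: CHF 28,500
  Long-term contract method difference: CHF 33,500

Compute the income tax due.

Tentative minimum tax:
  Adjusted income: CHF 105,500 + CHF 28,500 + CHF 33,500 = CHF 167,500
  Less exemption CHF 24,000 → base CHF 143,500
  CHF 143,500 × 12% = CHF 17,220

Regular tax:
  CHF 27,000 × 15% = CHF 4,050
  CHF 53,000 × 23% = CHF 12,190
  CHF 25,500 × 30% = CHF 7,650
  → CHF 23,890

CHF 23,890 > CHF 17,220, so the regular tax governs.

CHF 23,890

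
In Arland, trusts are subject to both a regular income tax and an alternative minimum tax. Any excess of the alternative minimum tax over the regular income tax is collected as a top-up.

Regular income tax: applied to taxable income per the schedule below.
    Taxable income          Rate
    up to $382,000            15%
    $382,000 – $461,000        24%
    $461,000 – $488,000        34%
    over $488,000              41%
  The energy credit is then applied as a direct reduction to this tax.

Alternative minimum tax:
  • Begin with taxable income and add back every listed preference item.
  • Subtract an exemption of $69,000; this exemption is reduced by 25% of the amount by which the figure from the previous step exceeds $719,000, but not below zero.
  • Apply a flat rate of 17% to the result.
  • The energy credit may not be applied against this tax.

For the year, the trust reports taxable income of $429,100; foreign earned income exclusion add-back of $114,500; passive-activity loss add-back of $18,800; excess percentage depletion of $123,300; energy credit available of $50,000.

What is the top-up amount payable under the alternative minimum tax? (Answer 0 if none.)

$86,235

Regular income tax:
  $382,000 × 15% = $57,300
  $47,100 × 24% = $11,304
  → $68,604
  Less energy credit $50,000 → $18,604

Alternative minimum tax:
  Adjusted income: $429,100 + $114,500 + $18,800 + $123,300 = $685,700
  Exemption: $685,700 ≤ $719,000, so full $69,000 applies
  Base: $685,700 − $69,000 = $616,700
  $616,700 × 17% = $104,839

Excess of alternative minimum tax over regular income tax: $104,839 − $18,604 = $86,235.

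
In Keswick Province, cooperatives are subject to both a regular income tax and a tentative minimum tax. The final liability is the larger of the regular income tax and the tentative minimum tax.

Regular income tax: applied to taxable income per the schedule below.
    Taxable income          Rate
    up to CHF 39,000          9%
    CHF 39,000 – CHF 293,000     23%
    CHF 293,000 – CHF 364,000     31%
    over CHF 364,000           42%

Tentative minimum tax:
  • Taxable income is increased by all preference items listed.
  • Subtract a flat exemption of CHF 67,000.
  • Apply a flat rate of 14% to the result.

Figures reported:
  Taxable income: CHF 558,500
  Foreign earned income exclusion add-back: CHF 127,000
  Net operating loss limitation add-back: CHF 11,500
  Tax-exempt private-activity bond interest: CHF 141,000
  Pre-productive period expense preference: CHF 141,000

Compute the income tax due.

Tentative minimum tax:
  Adjusted income: CHF 558,500 + CHF 127,000 + CHF 11,500 + CHF 141,000 + CHF 141,000 = CHF 979,000
  Less exemption CHF 67,000 → base CHF 912,000
  CHF 912,000 × 14% = CHF 127,680

Regular income tax:
  CHF 39,000 × 9% = CHF 3,510
  CHF 254,000 × 23% = CHF 58,420
  CHF 71,000 × 31% = CHF 22,010
  CHF 194,500 × 42% = CHF 81,690
  → CHF 165,630

CHF 165,630 > CHF 127,680, so the regular income tax governs.

CHF 165,630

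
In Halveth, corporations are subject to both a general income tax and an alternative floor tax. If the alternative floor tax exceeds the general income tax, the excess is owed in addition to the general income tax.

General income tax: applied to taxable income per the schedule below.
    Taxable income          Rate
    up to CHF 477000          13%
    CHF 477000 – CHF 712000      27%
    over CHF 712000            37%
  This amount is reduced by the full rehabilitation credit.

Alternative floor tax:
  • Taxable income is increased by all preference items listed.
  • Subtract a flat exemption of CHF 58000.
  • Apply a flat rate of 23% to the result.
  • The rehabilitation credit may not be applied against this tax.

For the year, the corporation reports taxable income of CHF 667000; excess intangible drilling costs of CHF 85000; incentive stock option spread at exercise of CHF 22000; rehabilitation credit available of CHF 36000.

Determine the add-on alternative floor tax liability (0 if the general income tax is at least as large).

General income tax:
  CHF 477000 × 13% = CHF 62010
  CHF 190000 × 27% = CHF 51300
  → CHF 113310
  Less rehabilitation credit CHF 36000 → CHF 77310

Alternative floor tax:
  Adjusted income: CHF 667000 + CHF 85000 + CHF 22000 = CHF 774000
  Less exemption CHF 58000 → base CHF 716000
  CHF 716000 × 23% = CHF 164680

Excess of alternative floor tax over general income tax: CHF 164680 − CHF 77310 = CHF 87370.

CHF 87370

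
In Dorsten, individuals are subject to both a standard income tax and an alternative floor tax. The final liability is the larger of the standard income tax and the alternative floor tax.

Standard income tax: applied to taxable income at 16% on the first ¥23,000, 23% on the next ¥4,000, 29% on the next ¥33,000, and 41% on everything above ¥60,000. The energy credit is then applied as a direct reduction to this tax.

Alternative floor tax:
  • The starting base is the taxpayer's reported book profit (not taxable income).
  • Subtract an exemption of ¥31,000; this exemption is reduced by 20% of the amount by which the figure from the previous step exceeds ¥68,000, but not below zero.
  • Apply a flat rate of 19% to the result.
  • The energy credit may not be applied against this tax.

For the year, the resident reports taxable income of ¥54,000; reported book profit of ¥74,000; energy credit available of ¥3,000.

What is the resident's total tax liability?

¥9,430

Alternative floor tax:
  Base (reported book profit): ¥74,000
  Exemption: ¥31,000 − 20% × (¥74,000 − ¥68,000) = ¥31,000 − ¥1,200 = ¥29,800
  Base: ¥74,000 − ¥29,800 = ¥44,200
  ¥44,200 × 19% = ¥8,398

Standard income tax:
  ¥23,000 × 16% = ¥3,680
  ¥4,000 × 23% = ¥920
  ¥27,000 × 29% = ¥7,830
  → ¥12,430
  Less energy credit ¥3,000 → ¥9,430

¥9,430 > ¥8,398, so the standard income tax governs.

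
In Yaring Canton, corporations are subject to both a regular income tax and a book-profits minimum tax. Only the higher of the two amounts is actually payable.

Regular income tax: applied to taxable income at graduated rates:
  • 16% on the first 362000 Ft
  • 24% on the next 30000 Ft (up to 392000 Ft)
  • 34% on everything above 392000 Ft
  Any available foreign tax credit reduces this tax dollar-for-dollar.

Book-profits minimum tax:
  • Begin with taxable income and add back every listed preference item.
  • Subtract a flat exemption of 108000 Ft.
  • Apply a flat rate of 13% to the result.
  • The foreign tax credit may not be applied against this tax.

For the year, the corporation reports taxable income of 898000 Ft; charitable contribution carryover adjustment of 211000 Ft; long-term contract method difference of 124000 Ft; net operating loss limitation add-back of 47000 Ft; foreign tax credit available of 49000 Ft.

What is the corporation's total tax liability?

188160 Ft

Book-profits minimum tax:
  Adjusted income: 898000 Ft + 211000 Ft + 124000 Ft + 47000 Ft = 1280000 Ft
  Less exemption 108000 Ft → base 1172000 Ft
  1172000 Ft × 13% = 152360 Ft

Regular income tax:
  362000 Ft × 16% = 57920 Ft
  30000 Ft × 24% = 7200 Ft
  506000 Ft × 34% = 172040 Ft
  → 237160 Ft
  Less foreign tax credit 49000 Ft → 188160 Ft

188160 Ft > 152360 Ft, so the regular income tax governs.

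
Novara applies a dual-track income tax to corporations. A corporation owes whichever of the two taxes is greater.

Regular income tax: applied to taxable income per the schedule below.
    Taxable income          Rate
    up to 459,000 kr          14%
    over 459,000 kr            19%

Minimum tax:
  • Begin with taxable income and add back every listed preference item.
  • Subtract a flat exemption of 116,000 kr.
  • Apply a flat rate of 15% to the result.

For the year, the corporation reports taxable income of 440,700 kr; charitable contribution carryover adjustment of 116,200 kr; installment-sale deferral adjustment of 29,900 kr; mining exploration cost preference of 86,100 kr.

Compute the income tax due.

83,535 kr

Regular income tax:
  440,700 kr × 14% = 61,698 kr

Minimum tax:
  Adjusted income: 440,700 kr + 116,200 kr + 29,900 kr + 86,100 kr = 672,900 kr
  Less exemption 116,000 kr → base 556,900 kr
  556,900 kr × 15% = 83,535 kr

83,535 kr > 61,698 kr, so the minimum tax is the binding amount.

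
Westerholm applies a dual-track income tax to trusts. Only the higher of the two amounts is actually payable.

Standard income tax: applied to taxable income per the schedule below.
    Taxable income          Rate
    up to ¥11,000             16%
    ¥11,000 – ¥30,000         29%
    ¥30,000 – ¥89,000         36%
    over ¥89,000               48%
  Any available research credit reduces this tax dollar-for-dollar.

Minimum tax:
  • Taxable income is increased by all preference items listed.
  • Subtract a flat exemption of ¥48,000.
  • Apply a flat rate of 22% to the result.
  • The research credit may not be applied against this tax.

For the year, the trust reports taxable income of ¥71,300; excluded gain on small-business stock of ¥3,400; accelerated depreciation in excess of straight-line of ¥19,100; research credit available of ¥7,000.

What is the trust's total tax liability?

Minimum tax:
  Adjusted income: ¥71,300 + ¥3,400 + ¥19,100 = ¥93,800
  Less exemption ¥48,000 → base ¥45,800
  ¥45,800 × 22% = ¥10,076

Standard income tax:
  ¥11,000 × 16% = ¥1,760
  ¥19,000 × 29% = ¥5,510
  ¥41,300 × 36% = ¥14,868
  → ¥22,138
  Less research credit ¥7,000 → ¥15,138

¥15,138 > ¥10,076, so the standard income tax governs.

¥15,138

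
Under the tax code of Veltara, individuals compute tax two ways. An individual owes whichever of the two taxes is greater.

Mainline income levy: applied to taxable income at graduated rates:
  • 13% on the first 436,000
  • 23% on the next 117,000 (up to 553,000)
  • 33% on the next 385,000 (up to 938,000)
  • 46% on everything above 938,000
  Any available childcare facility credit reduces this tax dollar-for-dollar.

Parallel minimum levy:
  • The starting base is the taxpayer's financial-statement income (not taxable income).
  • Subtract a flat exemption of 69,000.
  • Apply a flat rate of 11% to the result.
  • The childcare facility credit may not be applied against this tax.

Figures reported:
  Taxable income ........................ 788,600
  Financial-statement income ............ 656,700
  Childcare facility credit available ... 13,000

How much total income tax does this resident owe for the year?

148,338

Mainline income levy:
  436,000 × 13% = 56,680
  117,000 × 23% = 26,910
  235,600 × 33% = 77,748
  → 161,338
  Less childcare facility credit 13,000 → 148,338

Parallel minimum levy:
  Base (financial-statement income): 656,700
  Less exemption 69,000 → base 587,700
  587,700 × 11% = 64,647

148,338 > 64,647, so the mainline income levy governs.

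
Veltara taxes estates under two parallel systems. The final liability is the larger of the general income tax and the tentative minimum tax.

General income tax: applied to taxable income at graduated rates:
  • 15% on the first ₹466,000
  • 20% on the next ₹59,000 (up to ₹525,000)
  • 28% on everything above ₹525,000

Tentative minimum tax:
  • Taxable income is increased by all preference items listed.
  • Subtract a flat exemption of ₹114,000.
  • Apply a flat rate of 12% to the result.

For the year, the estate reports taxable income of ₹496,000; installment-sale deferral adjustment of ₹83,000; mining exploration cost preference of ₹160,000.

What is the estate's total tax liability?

General income tax:
  ₹466,000 × 15% = ₹69,900
  ₹30,000 × 20% = ₹6,000
  → ₹75,900

Tentative minimum tax:
  Adjusted income: ₹496,000 + ₹83,000 + ₹160,000 = ₹739,000
  Less exemption ₹114,000 → base ₹625,000
  ₹625,000 × 12% = ₹75,000

₹75,900 > ₹75,000, so the general income tax governs.

₹75,900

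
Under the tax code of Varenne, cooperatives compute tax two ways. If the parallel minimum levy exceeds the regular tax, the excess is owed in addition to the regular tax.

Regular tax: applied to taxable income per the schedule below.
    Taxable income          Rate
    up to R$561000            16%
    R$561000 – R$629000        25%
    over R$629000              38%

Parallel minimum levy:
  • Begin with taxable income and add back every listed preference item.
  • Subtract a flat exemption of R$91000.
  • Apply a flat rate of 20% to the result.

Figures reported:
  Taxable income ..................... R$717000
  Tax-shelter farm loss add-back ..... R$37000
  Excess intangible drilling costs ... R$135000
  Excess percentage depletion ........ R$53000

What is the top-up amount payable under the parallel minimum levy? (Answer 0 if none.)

R$30000

Regular tax:
  R$561000 × 16% = R$89760
  R$68000 × 25% = R$17000
  R$88000 × 38% = R$33440
  → R$140200

Parallel minimum levy:
  Adjusted income: R$717000 + R$37000 + R$135000 + R$53000 = R$942000
  Less exemption R$91000 → base R$851000
  R$851000 × 20% = R$170200

Excess of parallel minimum levy over regular tax: R$170200 − R$140200 = R$30000.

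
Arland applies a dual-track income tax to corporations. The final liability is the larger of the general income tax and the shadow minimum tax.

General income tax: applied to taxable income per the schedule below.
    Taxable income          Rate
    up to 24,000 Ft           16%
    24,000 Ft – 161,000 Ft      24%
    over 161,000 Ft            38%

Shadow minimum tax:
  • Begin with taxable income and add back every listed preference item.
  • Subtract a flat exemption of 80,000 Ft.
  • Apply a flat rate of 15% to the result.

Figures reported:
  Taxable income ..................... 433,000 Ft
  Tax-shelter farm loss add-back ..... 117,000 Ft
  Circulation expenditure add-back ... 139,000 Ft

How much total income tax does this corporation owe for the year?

140,080 Ft

Shadow minimum tax:
  Adjusted income: 433,000 Ft + 117,000 Ft + 139,000 Ft = 689,000 Ft
  Less exemption 80,000 Ft → base 609,000 Ft
  609,000 Ft × 15% = 91,350 Ft

General income tax:
  24,000 Ft × 16% = 3,840 Ft
  137,000 Ft × 24% = 32,880 Ft
  272,000 Ft × 38% = 103,360 Ft
  → 140,080 Ft

140,080 Ft > 91,350 Ft, so the general income tax governs.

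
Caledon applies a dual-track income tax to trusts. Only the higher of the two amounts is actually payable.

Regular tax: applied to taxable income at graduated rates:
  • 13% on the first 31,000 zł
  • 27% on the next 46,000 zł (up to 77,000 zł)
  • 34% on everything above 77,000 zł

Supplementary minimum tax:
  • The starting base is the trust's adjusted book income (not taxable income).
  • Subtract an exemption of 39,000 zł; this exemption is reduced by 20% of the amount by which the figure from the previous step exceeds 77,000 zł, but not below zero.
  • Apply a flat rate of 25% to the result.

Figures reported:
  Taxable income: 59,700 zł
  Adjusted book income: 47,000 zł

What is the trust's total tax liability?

11,779 zł

Supplementary minimum tax:
  Base (adjusted book income): 47,000 zł
  Exemption: 47,000 zł ≤ 77,000 zł, so full 39,000 zł applies
  Base: 47,000 zł − 39,000 zł = 8,000 zł
  8,000 zł × 25% = 2,000 zł

Regular tax:
  31,000 zł × 13% = 4,030 zł
  28,700 zł × 27% = 7,749 zł
  → 11,779 zł

11,779 zł > 2,000 zł, so the regular tax governs.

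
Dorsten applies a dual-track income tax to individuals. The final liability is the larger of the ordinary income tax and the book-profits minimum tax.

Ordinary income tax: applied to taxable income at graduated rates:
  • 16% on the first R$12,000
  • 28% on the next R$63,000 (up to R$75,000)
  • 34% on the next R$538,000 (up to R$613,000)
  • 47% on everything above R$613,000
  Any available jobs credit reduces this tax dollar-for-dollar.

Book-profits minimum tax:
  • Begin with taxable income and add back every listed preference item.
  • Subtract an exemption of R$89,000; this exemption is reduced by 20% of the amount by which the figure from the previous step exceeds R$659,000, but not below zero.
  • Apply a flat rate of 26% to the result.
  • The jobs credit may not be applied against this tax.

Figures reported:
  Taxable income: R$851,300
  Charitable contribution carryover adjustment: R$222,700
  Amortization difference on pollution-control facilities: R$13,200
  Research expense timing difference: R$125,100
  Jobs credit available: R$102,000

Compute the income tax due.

Book-profits minimum tax:
  Adjusted income: R$851,300 + R$222,700 + R$13,200 + R$125,100 = R$1,212,300
  Exemption: 20% × (R$1,212,300 − R$659,000) = R$110,660 ≥ R$89,000, so the exemption is fully phased out
  Base: R$1,212,300 − R$0 = R$1,212,300
  R$1,212,300 × 26% = R$315,198

Ordinary income tax:
  R$12,000 × 16% = R$1,920
  R$63,000 × 28% = R$17,640
  R$538,000 × 34% = R$182,920
  R$238,300 × 47% = R$112,001
  → R$314,481
  Less jobs credit R$102,000 → R$212,481

R$315,198 > R$212,481, so the book-profits minimum tax is the binding amount.

R$315,198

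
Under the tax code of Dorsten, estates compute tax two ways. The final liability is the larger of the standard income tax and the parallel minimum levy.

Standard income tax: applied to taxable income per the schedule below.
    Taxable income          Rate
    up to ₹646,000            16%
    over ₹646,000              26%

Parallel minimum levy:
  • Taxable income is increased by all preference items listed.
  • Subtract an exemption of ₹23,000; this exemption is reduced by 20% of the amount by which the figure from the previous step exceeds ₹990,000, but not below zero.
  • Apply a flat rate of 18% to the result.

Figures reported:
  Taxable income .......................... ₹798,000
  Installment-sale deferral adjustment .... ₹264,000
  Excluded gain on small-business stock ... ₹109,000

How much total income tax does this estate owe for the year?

Parallel minimum levy:
  Adjusted income: ₹798,000 + ₹264,000 + ₹109,000 = ₹1,171,000
  Exemption: 20% × (₹1,171,000 − ₹990,000) = ₹36,200 ≥ ₹23,000, so the exemption is fully phased out
  Base: ₹1,171,000 − ₹0 = ₹1,171,000
  ₹1,171,000 × 18% = ₹210,780

Standard income tax:
  ₹646,000 × 16% = ₹103,360
  ₹152,000 × 26% = ₹39,520
  → ₹142,880

₹210,780 > ₹142,880, so the parallel minimum levy is the binding amount.

₹210,780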